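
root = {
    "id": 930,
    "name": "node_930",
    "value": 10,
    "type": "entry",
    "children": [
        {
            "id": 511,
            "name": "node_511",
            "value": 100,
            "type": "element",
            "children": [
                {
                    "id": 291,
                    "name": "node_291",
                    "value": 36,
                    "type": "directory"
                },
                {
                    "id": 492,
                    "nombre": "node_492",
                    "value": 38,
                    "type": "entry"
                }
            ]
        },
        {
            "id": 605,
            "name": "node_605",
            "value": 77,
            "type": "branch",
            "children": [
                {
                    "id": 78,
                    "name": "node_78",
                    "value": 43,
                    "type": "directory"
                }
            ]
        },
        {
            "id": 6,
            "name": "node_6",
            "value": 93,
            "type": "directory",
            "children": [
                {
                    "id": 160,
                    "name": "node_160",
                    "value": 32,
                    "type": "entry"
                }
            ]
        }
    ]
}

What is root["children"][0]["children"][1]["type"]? "entry"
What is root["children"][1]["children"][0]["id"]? 78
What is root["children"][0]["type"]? "element"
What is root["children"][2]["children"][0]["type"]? "entry"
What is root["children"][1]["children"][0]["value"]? 43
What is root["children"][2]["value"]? 93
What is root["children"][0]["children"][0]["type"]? "directory"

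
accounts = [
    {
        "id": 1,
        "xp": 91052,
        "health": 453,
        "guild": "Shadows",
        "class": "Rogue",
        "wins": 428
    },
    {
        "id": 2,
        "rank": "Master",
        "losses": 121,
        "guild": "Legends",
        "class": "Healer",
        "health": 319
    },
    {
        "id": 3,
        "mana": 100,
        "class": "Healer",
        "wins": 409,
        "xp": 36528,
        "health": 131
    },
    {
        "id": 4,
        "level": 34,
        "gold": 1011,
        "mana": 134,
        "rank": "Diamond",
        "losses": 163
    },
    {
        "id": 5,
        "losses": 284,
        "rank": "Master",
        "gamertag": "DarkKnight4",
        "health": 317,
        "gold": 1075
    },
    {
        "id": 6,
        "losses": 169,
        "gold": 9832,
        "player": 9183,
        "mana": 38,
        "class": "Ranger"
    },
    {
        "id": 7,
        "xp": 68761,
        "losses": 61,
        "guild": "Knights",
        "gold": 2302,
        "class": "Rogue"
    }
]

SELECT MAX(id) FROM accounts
7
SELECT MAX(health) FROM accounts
453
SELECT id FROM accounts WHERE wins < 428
[3]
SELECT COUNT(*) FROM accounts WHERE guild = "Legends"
1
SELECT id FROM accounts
[1, 2, 3, 4, 5, 6, 7]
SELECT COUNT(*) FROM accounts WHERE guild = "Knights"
1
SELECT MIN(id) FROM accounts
1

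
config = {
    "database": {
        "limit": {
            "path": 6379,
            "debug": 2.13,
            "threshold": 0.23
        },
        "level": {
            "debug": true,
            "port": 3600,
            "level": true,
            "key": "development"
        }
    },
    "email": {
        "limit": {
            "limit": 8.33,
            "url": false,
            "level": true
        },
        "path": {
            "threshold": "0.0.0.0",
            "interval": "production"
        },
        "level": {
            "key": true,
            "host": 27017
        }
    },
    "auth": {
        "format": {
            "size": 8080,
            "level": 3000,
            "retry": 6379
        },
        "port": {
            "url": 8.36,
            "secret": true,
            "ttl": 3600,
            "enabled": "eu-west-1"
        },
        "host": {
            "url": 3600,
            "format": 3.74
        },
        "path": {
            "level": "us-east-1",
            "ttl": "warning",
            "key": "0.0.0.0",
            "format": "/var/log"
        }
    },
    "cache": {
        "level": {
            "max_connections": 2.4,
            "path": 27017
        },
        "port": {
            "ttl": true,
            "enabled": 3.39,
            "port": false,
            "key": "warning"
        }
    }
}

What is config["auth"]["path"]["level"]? "us-east-1"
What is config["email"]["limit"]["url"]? False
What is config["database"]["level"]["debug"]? True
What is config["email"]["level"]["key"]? True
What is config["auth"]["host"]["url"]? 3600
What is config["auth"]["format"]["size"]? 8080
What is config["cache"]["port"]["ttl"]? True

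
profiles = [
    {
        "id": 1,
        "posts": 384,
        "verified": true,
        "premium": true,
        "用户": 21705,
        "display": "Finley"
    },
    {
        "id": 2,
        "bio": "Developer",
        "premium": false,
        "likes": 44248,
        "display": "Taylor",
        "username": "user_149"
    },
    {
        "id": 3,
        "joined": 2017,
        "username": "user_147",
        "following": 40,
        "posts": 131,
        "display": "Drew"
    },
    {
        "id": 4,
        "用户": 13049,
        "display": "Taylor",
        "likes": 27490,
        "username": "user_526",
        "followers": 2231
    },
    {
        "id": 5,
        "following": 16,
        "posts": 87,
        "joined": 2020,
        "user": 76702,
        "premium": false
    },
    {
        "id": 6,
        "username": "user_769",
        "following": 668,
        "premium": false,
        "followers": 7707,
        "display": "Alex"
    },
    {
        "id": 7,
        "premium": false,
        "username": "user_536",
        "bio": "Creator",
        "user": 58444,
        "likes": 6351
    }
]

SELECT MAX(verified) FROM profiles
True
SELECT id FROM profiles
[1, 2, 3, 4, 5, 6, 7]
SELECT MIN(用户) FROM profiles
13049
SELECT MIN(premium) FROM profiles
False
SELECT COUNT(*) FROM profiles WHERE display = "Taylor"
2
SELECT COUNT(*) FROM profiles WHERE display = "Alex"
1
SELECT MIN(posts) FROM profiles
87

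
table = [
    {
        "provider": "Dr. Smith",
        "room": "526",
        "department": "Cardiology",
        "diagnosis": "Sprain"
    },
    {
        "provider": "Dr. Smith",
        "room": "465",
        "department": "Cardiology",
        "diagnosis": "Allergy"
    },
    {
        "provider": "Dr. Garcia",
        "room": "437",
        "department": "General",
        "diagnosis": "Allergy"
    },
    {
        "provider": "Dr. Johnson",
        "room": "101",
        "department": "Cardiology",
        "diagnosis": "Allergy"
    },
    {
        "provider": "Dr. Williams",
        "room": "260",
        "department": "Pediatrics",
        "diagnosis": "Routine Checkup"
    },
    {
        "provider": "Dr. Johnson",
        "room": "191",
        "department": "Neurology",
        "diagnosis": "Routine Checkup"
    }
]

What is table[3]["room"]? "101"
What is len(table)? 6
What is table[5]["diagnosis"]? "Routine Checkup"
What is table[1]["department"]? "Cardiology"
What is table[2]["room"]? "437"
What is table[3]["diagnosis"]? "Allergy"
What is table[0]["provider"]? "Dr. Smith"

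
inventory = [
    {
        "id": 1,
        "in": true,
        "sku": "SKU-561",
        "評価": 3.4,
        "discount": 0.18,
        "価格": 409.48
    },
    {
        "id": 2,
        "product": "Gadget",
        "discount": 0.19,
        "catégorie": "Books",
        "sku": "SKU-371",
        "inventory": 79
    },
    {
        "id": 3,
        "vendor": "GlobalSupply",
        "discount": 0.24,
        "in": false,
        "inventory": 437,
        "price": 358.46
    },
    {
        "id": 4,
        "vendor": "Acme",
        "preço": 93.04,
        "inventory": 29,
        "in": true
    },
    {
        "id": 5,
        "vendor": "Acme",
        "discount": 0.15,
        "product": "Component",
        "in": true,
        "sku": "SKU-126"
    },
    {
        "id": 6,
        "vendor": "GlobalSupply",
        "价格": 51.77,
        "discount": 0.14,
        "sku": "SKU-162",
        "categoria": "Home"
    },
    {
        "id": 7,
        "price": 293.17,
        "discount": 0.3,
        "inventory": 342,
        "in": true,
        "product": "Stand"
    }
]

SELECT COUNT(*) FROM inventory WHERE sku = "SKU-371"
1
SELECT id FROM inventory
[1, 2, 3, 4, 5, 6, 7]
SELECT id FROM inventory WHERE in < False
[]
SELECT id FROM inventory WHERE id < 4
[1, 2, 3]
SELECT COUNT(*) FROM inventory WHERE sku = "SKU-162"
1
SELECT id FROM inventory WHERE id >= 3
[3, 4, 5, 6, 7]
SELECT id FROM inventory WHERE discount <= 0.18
[1, 5, 6]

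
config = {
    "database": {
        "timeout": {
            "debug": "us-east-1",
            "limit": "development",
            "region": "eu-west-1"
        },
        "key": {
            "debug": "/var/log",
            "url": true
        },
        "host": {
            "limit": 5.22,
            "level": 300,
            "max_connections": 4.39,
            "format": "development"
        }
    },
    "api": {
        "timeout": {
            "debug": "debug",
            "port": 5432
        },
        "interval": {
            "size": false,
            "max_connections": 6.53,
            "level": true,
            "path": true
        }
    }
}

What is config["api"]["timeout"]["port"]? 5432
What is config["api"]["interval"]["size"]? False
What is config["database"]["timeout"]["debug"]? "us-east-1"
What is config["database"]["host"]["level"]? 300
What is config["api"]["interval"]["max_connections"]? 6.53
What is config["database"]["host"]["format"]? "development"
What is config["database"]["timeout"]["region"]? "eu-west-1"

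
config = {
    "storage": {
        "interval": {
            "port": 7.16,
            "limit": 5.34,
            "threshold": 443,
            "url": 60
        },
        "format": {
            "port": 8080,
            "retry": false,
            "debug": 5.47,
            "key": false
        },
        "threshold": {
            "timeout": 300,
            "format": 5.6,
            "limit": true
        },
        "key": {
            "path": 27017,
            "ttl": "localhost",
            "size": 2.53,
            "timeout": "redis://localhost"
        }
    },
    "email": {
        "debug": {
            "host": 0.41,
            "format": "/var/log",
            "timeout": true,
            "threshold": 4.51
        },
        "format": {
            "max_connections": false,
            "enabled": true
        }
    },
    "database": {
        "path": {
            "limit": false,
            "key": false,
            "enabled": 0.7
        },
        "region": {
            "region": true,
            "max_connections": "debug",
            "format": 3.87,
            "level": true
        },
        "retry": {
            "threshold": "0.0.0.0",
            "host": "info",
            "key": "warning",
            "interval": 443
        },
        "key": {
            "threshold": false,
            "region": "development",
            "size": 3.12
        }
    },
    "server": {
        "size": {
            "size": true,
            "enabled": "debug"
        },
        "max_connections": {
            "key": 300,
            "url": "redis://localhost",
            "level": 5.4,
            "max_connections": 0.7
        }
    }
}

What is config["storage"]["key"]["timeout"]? "redis://localhost"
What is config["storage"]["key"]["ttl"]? "localhost"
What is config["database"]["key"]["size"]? 3.12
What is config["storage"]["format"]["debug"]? 5.47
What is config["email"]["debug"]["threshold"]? 4.51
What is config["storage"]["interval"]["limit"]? 5.34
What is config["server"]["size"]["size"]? True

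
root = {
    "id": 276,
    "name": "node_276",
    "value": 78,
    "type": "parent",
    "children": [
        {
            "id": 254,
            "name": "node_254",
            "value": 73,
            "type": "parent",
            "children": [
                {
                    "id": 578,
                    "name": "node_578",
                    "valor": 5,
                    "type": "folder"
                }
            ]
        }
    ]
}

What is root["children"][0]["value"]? 73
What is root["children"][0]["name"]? "node_254"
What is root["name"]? "node_276"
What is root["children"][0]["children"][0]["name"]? "node_578"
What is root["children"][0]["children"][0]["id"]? 578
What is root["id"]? 276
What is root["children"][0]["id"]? 254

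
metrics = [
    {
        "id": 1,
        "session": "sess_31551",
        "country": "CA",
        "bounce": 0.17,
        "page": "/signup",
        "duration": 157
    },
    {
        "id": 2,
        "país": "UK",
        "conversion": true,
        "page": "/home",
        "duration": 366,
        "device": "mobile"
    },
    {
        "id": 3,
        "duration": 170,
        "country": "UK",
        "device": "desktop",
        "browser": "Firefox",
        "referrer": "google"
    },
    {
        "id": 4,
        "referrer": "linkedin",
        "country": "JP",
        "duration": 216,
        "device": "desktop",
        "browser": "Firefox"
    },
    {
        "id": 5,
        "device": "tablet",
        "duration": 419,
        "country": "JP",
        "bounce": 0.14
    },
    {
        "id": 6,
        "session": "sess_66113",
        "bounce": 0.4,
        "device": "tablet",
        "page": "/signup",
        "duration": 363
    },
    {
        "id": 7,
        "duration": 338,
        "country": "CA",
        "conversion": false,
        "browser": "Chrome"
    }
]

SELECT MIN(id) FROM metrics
1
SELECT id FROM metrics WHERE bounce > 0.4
[]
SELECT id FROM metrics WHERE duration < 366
[1, 3, 4, 6, 7]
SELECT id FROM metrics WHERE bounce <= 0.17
[1, 5]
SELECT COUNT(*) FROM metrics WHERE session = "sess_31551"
1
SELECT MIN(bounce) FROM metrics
0.14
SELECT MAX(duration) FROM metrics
419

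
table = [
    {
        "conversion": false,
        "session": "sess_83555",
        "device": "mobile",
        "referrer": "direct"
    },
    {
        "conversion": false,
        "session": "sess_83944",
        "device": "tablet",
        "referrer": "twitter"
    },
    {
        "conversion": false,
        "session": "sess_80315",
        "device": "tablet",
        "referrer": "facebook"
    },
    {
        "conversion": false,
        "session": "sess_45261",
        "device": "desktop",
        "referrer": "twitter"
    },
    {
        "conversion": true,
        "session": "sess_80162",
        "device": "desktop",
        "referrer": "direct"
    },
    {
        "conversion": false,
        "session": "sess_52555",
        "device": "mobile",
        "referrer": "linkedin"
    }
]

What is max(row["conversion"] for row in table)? True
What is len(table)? 6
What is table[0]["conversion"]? False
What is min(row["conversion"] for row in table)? False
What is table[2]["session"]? "sess_80315"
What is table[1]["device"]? "tablet"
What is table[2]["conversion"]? False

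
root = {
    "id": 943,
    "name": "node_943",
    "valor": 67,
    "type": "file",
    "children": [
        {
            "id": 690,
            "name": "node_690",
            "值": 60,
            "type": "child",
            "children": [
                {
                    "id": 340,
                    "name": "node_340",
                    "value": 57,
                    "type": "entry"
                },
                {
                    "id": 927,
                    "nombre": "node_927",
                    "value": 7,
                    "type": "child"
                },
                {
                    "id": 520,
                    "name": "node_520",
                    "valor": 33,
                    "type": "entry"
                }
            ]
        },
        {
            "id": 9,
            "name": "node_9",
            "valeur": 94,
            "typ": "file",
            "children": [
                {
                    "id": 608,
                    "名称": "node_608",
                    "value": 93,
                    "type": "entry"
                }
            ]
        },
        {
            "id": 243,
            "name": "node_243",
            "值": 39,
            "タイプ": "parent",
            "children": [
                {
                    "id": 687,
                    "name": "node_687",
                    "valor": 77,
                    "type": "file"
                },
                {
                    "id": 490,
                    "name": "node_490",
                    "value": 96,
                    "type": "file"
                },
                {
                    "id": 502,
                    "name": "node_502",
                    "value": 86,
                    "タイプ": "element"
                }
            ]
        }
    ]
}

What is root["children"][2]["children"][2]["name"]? "node_502"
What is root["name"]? "node_943"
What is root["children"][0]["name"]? "node_690"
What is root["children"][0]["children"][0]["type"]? "entry"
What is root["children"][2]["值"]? 39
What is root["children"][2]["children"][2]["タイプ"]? "element"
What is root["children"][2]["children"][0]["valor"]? 77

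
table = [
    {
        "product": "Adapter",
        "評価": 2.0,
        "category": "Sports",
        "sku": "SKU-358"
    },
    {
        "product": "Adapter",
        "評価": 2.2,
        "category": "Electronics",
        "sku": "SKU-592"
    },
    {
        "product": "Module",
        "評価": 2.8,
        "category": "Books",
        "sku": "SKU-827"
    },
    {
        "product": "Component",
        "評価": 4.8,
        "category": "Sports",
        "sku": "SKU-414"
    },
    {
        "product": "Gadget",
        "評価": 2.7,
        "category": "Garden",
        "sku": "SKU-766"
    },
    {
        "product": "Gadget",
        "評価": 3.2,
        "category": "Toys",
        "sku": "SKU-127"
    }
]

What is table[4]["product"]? "Gadget"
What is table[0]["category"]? "Sports"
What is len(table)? 6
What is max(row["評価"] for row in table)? 4.8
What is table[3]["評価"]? 4.8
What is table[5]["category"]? "Toys"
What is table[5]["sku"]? "SKU-127"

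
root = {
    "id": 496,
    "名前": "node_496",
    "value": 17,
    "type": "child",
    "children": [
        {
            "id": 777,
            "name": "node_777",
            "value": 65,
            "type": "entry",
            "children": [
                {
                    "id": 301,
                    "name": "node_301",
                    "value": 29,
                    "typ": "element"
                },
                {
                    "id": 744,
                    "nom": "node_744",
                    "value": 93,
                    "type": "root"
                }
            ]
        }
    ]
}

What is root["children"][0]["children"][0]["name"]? "node_301"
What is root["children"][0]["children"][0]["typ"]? "element"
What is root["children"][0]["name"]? "node_777"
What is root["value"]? 17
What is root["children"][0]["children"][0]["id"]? 301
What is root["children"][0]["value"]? 65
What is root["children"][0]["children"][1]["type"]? "root"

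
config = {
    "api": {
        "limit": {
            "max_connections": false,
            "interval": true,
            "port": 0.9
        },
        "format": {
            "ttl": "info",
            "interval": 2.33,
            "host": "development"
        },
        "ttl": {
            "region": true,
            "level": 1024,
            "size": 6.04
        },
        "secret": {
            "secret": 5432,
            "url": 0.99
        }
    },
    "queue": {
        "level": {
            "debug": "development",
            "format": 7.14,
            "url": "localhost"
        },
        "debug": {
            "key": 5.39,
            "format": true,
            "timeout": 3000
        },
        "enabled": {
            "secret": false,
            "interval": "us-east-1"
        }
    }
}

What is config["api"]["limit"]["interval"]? True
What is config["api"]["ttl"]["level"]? 1024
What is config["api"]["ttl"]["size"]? 6.04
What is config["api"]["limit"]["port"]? 0.9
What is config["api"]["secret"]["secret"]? 5432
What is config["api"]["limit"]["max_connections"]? False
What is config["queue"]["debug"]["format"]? True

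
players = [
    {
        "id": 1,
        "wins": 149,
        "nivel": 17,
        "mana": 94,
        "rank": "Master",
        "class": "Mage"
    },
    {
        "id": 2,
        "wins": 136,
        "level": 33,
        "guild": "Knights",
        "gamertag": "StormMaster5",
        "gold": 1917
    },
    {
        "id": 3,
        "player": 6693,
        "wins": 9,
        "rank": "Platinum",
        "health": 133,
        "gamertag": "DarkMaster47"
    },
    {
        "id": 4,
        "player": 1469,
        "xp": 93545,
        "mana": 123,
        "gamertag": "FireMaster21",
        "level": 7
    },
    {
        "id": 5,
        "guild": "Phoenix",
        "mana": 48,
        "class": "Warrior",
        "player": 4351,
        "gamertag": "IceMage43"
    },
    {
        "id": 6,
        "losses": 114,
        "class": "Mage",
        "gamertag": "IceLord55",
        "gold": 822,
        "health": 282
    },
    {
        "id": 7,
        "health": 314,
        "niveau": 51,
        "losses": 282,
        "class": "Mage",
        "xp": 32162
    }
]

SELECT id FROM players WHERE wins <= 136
[2, 3]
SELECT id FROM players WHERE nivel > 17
[]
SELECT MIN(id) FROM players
1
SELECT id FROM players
[1, 2, 3, 4, 5, 6, 7]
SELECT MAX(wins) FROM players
149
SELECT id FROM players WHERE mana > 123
[]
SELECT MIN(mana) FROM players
48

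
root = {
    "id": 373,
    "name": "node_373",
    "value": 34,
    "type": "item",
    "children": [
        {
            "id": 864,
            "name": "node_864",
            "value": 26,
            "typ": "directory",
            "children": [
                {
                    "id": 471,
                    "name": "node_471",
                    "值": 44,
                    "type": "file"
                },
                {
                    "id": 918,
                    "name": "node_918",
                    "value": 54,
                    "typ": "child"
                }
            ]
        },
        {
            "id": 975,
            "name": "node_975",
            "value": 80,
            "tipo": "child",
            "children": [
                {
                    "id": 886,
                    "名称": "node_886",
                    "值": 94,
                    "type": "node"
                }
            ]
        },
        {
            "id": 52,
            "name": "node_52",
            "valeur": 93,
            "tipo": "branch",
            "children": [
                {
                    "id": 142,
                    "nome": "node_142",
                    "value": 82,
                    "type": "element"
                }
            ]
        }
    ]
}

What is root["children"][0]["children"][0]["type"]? "file"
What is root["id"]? 373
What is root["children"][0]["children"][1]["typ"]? "child"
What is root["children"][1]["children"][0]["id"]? 886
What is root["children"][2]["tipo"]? "branch"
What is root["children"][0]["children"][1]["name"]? "node_918"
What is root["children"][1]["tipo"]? "child"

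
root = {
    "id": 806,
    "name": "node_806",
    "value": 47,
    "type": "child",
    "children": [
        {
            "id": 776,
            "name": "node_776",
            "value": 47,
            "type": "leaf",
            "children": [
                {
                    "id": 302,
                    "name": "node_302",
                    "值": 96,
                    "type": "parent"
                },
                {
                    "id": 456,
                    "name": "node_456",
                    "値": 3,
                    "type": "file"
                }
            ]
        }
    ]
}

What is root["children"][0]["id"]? 776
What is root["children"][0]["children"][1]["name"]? "node_456"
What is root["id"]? 806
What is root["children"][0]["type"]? "leaf"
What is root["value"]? 47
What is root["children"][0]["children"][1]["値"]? 3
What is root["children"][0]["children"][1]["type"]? "file"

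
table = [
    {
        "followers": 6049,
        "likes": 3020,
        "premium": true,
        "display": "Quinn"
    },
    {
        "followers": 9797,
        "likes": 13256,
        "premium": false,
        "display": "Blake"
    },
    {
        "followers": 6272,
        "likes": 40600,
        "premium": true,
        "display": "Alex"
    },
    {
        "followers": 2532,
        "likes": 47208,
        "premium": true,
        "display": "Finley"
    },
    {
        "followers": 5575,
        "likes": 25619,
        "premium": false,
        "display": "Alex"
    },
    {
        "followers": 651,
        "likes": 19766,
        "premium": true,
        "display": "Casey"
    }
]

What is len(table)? 6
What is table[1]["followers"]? 9797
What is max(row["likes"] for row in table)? 47208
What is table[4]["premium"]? False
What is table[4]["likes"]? 25619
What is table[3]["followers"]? 2532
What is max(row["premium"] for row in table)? True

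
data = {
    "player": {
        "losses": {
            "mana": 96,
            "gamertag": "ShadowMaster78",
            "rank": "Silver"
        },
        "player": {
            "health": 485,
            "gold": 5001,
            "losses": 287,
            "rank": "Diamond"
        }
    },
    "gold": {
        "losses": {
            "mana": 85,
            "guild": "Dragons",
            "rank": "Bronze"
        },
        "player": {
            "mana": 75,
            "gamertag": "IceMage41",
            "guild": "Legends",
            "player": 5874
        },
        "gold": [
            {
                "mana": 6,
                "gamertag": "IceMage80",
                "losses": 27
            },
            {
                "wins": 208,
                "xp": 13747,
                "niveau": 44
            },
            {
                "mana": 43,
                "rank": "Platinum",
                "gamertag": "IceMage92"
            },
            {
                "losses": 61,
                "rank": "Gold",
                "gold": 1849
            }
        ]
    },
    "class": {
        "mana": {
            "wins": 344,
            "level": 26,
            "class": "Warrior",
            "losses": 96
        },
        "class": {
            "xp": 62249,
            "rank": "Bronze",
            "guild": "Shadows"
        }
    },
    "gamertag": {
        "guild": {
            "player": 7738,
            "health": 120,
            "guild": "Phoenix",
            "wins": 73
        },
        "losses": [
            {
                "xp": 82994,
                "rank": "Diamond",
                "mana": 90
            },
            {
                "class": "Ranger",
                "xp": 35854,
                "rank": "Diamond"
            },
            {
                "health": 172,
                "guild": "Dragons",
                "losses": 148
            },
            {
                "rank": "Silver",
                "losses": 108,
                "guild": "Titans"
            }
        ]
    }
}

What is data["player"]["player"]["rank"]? "Diamond"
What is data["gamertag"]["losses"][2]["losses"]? 148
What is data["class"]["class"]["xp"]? 62249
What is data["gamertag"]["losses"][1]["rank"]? "Diamond"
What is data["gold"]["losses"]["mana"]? 85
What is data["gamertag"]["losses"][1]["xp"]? 35854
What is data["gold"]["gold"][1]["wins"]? 208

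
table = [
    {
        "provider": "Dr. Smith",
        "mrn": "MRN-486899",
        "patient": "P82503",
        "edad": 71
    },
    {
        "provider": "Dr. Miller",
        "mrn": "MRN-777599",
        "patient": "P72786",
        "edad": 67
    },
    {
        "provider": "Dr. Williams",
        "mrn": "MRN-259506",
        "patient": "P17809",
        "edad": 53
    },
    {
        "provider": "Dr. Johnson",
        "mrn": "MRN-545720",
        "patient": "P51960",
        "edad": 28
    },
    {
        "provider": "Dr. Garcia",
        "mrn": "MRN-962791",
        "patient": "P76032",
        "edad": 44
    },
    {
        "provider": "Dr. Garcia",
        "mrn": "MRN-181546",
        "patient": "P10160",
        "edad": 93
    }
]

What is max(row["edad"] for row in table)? 93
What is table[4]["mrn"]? "MRN-962791"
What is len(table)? 6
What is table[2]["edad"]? 53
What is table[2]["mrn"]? "MRN-259506"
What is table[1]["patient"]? "P72786"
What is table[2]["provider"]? "Dr. Williams"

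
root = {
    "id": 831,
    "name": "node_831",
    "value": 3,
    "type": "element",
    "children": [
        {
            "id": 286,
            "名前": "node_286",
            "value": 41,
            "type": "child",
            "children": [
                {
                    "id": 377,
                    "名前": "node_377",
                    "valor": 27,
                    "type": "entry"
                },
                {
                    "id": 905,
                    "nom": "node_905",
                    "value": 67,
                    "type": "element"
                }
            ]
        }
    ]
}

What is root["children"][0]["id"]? 286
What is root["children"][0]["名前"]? "node_286"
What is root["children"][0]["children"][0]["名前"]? "node_377"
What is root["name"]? "node_831"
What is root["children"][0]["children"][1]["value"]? 67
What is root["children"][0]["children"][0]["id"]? 377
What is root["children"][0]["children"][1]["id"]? 905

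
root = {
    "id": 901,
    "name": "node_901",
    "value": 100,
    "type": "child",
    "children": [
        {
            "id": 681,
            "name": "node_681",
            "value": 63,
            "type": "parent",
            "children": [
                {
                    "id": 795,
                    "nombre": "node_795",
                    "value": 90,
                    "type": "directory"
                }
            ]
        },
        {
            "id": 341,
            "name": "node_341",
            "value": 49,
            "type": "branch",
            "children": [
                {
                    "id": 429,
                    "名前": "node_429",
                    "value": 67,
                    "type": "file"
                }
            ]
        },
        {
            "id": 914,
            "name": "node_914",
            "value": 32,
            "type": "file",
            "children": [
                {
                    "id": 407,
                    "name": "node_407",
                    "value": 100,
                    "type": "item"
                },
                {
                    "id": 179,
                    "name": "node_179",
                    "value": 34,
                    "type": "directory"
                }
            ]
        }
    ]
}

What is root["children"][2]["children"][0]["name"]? "node_407"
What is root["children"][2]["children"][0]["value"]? 100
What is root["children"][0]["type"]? "parent"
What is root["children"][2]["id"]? 914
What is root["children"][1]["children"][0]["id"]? 429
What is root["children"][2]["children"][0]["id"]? 407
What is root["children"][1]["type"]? "branch"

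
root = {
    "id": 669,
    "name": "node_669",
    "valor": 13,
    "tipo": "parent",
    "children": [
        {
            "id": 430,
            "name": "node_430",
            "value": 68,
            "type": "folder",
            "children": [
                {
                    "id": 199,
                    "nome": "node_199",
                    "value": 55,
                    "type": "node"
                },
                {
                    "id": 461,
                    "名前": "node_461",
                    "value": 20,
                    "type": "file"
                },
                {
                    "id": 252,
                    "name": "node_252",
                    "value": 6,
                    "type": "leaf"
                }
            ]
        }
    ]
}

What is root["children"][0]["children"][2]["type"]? "leaf"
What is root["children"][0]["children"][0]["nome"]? "node_199"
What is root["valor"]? 13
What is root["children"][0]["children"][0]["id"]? 199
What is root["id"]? 669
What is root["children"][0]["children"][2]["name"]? "node_252"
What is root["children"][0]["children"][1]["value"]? 20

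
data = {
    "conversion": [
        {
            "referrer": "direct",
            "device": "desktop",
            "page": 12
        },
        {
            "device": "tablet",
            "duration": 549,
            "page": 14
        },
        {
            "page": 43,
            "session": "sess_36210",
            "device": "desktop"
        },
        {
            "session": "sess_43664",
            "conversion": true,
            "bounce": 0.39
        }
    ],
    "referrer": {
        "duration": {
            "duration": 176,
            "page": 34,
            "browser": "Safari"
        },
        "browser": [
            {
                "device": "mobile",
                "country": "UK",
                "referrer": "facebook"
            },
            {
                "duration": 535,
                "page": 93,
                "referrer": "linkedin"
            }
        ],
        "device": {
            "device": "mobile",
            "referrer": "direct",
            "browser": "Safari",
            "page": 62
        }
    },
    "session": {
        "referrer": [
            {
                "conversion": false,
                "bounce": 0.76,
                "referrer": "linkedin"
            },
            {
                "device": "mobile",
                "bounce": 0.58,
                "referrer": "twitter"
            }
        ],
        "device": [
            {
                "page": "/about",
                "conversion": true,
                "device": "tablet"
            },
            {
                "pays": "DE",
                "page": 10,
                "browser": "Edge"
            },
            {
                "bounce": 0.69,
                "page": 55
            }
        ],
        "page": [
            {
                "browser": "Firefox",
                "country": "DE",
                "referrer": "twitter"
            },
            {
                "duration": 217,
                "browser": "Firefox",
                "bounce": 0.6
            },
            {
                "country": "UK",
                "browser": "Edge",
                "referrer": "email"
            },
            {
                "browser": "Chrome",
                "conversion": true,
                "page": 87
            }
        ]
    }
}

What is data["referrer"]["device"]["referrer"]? "direct"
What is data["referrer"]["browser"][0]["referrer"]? "facebook"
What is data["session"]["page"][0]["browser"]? "Firefox"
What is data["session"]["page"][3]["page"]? 87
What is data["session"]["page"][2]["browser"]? "Edge"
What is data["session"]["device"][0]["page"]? "/about"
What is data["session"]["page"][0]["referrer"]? "twitter"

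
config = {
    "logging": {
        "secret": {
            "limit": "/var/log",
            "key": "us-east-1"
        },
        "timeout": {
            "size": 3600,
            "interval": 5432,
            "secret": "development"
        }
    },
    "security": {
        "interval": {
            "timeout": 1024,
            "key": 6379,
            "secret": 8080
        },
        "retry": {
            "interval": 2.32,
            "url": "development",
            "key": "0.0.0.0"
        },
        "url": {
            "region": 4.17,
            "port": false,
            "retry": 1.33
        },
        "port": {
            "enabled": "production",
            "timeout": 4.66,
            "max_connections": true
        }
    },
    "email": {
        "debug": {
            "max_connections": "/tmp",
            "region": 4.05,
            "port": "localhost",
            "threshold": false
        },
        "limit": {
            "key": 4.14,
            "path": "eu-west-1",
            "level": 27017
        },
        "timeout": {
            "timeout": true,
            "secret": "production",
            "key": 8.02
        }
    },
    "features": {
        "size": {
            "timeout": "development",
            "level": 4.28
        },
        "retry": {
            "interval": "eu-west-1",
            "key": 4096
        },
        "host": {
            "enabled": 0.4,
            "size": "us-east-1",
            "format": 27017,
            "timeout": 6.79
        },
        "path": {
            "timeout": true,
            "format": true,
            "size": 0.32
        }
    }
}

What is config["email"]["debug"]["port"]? "localhost"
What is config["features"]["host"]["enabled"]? 0.4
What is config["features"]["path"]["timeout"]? True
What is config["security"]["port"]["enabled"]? "production"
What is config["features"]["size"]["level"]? 4.28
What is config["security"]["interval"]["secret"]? 8080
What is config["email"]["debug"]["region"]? 4.05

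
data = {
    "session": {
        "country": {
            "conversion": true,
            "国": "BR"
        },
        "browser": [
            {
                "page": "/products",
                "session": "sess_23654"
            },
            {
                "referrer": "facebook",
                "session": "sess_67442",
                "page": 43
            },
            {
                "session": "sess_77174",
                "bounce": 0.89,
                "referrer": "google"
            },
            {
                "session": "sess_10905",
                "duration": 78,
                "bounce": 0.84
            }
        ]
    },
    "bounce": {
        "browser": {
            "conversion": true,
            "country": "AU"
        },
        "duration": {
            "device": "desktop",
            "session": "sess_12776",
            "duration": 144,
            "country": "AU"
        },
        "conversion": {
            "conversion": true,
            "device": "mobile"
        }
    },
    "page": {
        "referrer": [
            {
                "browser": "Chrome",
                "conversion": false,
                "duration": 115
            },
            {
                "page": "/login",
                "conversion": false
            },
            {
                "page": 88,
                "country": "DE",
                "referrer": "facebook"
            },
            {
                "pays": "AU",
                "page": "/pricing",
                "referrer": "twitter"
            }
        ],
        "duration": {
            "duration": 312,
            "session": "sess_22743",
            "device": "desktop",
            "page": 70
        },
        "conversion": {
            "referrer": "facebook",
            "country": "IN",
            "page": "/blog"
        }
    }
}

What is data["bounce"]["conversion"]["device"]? "mobile"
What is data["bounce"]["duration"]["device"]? "desktop"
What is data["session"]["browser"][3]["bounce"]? 0.84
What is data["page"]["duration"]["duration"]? 312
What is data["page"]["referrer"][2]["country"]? "DE"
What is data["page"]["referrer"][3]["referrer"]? "twitter"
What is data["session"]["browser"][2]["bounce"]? 0.89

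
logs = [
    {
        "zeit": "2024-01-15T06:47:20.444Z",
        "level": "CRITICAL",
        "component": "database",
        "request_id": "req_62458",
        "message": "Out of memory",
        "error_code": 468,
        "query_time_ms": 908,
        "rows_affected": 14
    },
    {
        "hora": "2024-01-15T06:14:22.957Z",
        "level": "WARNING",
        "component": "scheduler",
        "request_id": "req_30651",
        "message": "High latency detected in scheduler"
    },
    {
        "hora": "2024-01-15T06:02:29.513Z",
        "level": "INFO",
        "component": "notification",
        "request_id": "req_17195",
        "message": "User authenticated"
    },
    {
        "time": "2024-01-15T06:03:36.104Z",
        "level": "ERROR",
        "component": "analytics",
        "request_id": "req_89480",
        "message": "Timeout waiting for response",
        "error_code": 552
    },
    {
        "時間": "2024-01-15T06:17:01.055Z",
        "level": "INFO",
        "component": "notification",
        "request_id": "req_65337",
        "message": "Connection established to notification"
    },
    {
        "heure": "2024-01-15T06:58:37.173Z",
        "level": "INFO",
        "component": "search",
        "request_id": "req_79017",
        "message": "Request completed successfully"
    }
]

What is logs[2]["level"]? "INFO"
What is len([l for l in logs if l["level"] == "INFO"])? 3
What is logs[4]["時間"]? "2024-01-15T06:17:01.055Z"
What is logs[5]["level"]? "INFO"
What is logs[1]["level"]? "WARNING"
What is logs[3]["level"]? "ERROR"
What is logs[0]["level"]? "CRITICAL"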